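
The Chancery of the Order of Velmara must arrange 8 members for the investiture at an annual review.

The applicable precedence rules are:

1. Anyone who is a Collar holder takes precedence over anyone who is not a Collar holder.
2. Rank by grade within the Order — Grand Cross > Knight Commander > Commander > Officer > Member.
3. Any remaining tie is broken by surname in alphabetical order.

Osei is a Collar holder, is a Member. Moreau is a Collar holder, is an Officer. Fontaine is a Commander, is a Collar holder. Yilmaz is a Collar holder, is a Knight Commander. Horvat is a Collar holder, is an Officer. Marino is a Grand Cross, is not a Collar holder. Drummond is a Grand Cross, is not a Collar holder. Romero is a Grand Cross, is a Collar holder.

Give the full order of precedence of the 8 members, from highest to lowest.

Romero, Yilmaz, Fontaine, Horvat, Moreau, Osei, Drummond, Marino

By the first rule: Romero, Yilmaz, Fontaine, Horvat, Moreau and Osei (each a Collar holder); then Drummond and Marino (both not a Collar holder).
Among Romero, Yilmaz, Fontaine, Horvat, Moreau and Osei, by grade within the Order: Romero (Grand Cross) before Yilmaz (Knight Commander) before Fontaine (Commander) before Horvat and Moreau (Officer) before Osei (Member).
Among Horvat and Moreau, alphabetically by surname: Horvat before Moreau.
Drummond and Marino are each Grand Cross, so the next rule applies.
Among Drummond and Marino, alphabetically by surname: Drummond before Marino.
Full order: Romero, Yilmaz, Fontaine, Horvat, Moreau, Osei, Drummond, Marino.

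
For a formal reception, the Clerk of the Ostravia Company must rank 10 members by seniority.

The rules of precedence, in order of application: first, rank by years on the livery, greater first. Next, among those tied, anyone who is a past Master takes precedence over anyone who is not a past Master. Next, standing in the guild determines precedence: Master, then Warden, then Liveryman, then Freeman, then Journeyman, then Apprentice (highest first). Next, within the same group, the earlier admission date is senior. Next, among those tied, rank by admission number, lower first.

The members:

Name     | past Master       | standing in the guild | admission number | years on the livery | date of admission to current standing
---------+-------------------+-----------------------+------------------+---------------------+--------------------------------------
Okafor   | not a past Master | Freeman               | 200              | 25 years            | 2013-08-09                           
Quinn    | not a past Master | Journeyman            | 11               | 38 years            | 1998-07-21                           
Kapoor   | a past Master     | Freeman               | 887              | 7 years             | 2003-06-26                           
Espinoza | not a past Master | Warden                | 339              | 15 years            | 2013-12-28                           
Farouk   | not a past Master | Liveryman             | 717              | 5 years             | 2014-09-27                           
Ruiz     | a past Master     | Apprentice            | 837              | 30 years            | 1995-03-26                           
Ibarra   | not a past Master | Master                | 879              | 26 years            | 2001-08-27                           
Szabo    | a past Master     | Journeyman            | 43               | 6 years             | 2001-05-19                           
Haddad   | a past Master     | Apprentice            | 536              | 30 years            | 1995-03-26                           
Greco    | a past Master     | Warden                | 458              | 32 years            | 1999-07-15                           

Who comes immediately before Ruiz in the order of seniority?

By years on the livery (higher first): Quinn (38 years); then Greco (32 years); then Haddad and Ruiz (both 30 years); then Ibarra (26 years); then Okafor (25 years); then Espinoza (15 years); then Kapoor (7 years); then Szabo (6 years); then Farouk (5 years).
Haddad and Ruiz are each a past Master, so the next rule applies.
Haddad and Ruiz are each Apprentice, so the next rule applies.
Haddad and Ruiz both have date of admission to current standing 1995-03-26, so the next rule applies.
Among Haddad and Ruiz, by admission number (lower first): Haddad (536) before Ruiz (837).
Order: Quinn, Greco, Haddad, Ruiz, Ibarra, Okafor, Espinoza, Kapoor, Szabo, Farouk.

Haddad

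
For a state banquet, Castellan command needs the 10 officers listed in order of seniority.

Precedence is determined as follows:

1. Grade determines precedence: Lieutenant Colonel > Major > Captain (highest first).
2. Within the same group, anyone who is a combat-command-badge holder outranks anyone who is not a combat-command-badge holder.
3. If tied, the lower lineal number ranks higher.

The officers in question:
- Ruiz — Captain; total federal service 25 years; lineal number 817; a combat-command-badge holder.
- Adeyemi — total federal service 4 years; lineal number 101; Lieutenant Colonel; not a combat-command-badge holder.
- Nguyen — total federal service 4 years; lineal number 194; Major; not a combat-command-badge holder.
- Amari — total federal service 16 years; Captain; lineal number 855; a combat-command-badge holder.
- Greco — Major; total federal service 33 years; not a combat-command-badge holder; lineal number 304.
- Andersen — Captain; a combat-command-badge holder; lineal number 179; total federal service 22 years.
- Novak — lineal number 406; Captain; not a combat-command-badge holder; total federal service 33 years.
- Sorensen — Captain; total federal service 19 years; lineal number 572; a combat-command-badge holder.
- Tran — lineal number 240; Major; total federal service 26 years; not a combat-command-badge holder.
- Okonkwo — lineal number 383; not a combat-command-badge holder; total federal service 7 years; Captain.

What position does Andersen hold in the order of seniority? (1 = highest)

By grade: Adeyemi (Lieutenant Colonel); then Nguyen, Tran and Greco (Major); then Andersen, Sorensen, Ruiz, Amari, Okonkwo and Novak (Captain).
Nguyen, Tran and Greco are each not a combat-command-badge holder, so the next rule applies.
Among Nguyen, Tran and Greco, by lineal number (lower first): Nguyen (194) before Tran (240) before Greco (304).
Among Andersen, Sorensen, Ruiz, Amari, Okonkwo and Novak, a combat-command-badge holder before not a combat-command-badge holder: Andersen, Sorensen, Ruiz and Amari (a combat-command-badge holder) before Okonkwo and Novak (not a combat-command-badge holder).
Among Andersen, Sorensen, Ruiz and Amari, by lineal number (lower first): Andersen (179) before Sorensen (572) before Ruiz (817) before Amari (855).
Among Okonkwo and Novak, by lineal number (lower first): Okonkwo (383) before Novak (406).
Order: Adeyemi, Nguyen, Tran, Greco, Andersen, Sorensen, Ruiz, Amari, Okonkwo, Novak. So position 5.

5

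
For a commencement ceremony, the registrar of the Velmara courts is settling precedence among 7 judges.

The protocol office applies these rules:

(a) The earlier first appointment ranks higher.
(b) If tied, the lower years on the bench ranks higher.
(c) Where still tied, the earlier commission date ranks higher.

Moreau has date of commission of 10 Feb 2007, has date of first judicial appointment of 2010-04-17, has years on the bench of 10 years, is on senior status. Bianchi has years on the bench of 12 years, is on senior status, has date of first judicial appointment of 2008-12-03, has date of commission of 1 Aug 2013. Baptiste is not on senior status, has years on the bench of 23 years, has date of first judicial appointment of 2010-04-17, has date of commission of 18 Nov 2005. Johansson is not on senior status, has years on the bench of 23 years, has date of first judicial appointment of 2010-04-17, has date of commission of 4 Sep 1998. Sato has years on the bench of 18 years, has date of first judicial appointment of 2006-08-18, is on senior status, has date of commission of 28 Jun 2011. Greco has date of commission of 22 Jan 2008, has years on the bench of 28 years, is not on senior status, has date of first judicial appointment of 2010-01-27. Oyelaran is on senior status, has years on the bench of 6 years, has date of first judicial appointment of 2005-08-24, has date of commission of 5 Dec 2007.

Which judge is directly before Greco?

Bianchi

By date of first judicial appointment (earlier first): Oyelaran (2005-08-24); then Sato (2006-08-18); then Bianchi (2008-12-03); then Greco (2010-01-27); then Moreau, Johansson and Baptiste (each 2010-04-17).
Among Moreau, Johansson and Baptiste, by years on the bench (lower first): Moreau (10 years) before Johansson and Baptiste (23 years).
Among Johansson and Baptiste, by date of commission (earlier first): Johansson (4 Sep 1998) before Baptiste (18 Nov 2005).
Order: Oyelaran, Sato, Bianchi, Greco, Moreau, Johansson, Baptiste.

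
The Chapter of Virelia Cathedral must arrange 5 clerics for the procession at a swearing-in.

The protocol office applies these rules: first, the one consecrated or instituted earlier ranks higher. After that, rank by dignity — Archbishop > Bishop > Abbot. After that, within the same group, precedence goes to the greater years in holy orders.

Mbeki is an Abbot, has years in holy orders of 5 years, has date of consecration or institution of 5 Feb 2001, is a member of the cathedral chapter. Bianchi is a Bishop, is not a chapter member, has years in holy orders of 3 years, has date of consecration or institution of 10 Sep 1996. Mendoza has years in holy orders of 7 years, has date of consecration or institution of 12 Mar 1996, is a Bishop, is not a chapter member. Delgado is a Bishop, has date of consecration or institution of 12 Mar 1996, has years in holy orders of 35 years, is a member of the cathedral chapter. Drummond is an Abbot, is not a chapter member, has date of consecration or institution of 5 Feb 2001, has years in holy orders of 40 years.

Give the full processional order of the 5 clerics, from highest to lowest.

By date of consecration or institution (earlier first): Delgado and Mendoza (both 12 Mar 1996); then Bianchi (10 Sep 1996); then Drummond and Mbeki (both 5 Feb 2001).
Delgado and Mendoza are each Bishop, so the next rule applies.
Among Delgado and Mendoza, by years in holy orders (higher first): Delgado (35 years) before Mendoza (7 years).
Drummond and Mbeki are each Abbot, so the next rule applies.
Among Drummond and Mbeki, by years in holy orders (higher first): Drummond (40 years) before Mbeki (5 years).
Full order: Delgado, Mendoza, Bianchi, Drummond, Mbeki.

Delgado, Mendoza, Bianchi, Drummond, Mbeki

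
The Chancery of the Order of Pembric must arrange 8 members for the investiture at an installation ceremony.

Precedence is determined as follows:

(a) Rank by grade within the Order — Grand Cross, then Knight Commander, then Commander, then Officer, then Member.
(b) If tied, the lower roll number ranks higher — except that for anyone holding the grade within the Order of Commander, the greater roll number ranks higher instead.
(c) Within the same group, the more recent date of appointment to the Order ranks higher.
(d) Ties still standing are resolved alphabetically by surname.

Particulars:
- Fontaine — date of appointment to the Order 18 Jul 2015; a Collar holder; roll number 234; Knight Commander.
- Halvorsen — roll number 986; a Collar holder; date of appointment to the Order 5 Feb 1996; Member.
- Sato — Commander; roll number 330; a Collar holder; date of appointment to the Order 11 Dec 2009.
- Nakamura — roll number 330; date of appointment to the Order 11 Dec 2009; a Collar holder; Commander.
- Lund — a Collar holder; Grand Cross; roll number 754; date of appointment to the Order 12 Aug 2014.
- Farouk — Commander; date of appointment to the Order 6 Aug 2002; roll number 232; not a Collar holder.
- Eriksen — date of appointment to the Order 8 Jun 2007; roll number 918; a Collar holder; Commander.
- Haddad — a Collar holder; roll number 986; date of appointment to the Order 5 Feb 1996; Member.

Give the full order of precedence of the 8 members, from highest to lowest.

By grade within the Order: Lund (Grand Cross); then Fontaine (Knight Commander); then Eriksen, Nakamura, Sato and Farouk (Commander); then Haddad and Halvorsen (Member).
Among Eriksen, Nakamura, Sato and Farouk, by roll number (higher first) (reversed rule for this group): Eriksen (918) before Nakamura and Sato (330) before Farouk (232).
Nakamura and Sato both have date of appointment to the Order 11 Dec 2009, so the next rule applies.
Among Nakamura and Sato, alphabetically by surname: Nakamura before Sato.
Haddad and Halvorsen both have roll number 986, so the next rule applies.
Haddad and Halvorsen both have date of appointment to the Order 5 Feb 1996, so the next rule applies.
Among Haddad and Halvorsen, alphabetically by surname: Haddad before Halvorsen.
Full order: Lund, Fontaine, Eriksen, Nakamura, Sato, Farouk, Haddad, Halvorsen.

Lund, Fontaine, Eriksen, Nakamura, Sato, Farouk, Haddad, Halvorsen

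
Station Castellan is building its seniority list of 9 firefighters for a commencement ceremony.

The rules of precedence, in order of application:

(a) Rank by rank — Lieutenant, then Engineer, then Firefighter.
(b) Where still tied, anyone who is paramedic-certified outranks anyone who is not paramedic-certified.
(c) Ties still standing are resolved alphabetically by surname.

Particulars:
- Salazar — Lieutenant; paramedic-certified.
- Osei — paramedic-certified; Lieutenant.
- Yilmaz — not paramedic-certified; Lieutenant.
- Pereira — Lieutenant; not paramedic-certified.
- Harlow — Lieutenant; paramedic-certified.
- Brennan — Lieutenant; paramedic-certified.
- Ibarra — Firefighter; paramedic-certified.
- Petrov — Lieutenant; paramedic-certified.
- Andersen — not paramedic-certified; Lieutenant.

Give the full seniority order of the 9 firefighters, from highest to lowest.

By rank: Brennan, Harlow, Osei, Petrov, Salazar, Andersen, Pereira and Yilmaz (Lieutenant); then Ibarra (Firefighter).
Among Brennan, Harlow, Osei, Petrov, Salazar, Andersen, Pereira and Yilmaz, paramedic-certified before not paramedic-certified: Brennan, Harlow, Osei, Petrov and Salazar (paramedic-certified) before Andersen, Pereira and Yilmaz (not paramedic-certified).
Among Brennan, Harlow, Osei, Petrov and Salazar, alphabetically by surname: Brennan before Harlow before Osei before Petrov before Salazar.
Among Andersen, Pereira and Yilmaz, alphabetically by surname: Andersen before Pereira before Yilmaz.
Full order: Brennan, Harlow, Osei, Petrov, Salazar, Andersen, Pereira, Yilmaz, Ibarra.

Brennan, Harlow, Osei, Petrov, Salazar, Andersen, Pereira, Yilmaz, Ibarra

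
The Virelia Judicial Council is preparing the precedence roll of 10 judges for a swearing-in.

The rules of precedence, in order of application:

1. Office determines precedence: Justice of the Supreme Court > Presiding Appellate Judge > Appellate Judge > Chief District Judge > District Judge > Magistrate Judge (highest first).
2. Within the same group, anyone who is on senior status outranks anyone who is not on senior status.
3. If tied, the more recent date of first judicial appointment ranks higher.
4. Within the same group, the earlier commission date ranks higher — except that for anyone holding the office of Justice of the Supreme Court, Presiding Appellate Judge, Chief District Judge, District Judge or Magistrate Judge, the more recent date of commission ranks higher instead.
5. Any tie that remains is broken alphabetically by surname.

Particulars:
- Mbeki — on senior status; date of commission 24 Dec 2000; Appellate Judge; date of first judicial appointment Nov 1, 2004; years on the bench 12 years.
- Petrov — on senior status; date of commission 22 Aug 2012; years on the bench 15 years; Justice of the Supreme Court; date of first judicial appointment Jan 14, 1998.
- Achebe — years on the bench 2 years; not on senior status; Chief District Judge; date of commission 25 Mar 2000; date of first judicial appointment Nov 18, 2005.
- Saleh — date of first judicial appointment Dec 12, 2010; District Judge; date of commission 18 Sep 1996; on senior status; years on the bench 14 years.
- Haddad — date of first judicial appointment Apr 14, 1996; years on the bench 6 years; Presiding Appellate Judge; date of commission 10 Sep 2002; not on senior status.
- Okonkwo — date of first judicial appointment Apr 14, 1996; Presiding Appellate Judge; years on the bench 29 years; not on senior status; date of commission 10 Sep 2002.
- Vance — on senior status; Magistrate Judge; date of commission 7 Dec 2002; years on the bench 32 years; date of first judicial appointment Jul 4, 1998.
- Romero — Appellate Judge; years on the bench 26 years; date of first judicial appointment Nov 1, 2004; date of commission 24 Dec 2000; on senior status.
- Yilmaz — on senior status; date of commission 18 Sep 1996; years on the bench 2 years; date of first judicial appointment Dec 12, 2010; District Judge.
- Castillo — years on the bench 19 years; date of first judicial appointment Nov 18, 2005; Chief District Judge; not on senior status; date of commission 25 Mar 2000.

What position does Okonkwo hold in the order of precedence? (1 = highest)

By office: Petrov (Justice of the Supreme Court); then Haddad and Okonkwo (Presiding Appellate Judge); then Mbeki and Romero (Appellate Judge); then Achebe and Castillo (Chief District Judge); then Saleh and Yilmaz (District Judge); then Vance (Magistrate Judge).
Haddad and Okonkwo are each not on senior status, so the next rule applies.
Haddad and Okonkwo both have date of first judicial appointment Apr 14, 1996, so the next rule applies.
Haddad and Okonkwo both have date of commission 10 Sep 2002, so the next rule applies.
Among Haddad and Okonkwo, alphabetically by surname: Haddad before Okonkwo.
Mbeki and Romero are each on senior status, so the next rule applies.
Mbeki and Romero both have date of first judicial appointment Nov 1, 2004, so the next rule applies.
Mbeki and Romero both have date of commission 24 Dec 2000, so the next rule applies.
Among Mbeki and Romero, alphabetically by surname: Mbeki before Romero.
Achebe and Castillo are each not on senior status, so the next rule applies.
Achebe and Castillo both have date of first judicial appointment Nov 18, 2005, so the next rule applies.
Achebe and Castillo both have date of commission 25 Mar 2000, so the next rule applies.
Among Achebe and Castillo, alphabetically by surname: Achebe before Castillo.
Saleh and Yilmaz are each on senior status, so the next rule applies.
Saleh and Yilmaz both have date of first judicial appointment Dec 12, 2010, so the next rule applies.
Saleh and Yilmaz both have date of commission 18 Sep 1996, so the next rule applies.
Among Saleh and Yilmaz, alphabetically by surname: Saleh before Yilmaz.
Order: Petrov, Haddad, Okonkwo, Mbeki, Romero, Achebe, Castillo, Saleh, Yilmaz, Vance. So position 3.

3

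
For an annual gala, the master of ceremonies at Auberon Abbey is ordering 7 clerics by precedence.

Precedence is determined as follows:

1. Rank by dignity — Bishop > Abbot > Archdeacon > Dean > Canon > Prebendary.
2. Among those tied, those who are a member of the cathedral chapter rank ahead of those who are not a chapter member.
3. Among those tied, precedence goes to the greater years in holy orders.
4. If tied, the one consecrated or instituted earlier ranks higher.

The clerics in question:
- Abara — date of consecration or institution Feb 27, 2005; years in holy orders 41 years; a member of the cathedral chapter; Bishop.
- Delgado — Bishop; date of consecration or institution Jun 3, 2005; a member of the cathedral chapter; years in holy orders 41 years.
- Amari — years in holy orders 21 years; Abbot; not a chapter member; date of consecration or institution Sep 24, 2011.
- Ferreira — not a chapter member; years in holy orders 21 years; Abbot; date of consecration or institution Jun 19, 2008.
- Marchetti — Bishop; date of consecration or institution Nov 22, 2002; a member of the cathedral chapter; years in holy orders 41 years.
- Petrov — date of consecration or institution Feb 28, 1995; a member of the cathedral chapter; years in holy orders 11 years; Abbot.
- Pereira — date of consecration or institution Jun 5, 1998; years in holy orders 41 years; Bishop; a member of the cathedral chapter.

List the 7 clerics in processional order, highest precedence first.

By dignity: Pereira, Marchetti, Abara and Delgado (Bishop); then Petrov, Ferreira and Amari (Abbot).
Pereira, Marchetti, Abara and Delgado are each a member of the cathedral chapter, so the next rule applies.
Pereira, Marchetti, Abara and Delgado all have years in holy orders 41 years, so the next rule applies.
Among Pereira, Marchetti, Abara and Delgado, by date of consecration or institution (earlier first): Pereira (Jun 5, 1998) before Marchetti (Nov 22, 2002) before Abara (Feb 27, 2005) before Delgado (Jun 3, 2005).
Among Petrov, Ferreira and Amari, a member of the cathedral chapter before not a chapter member: Petrov (a member of the cathedral chapter) before Ferreira and Amari (not a chapter member).
Ferreira and Amari both have years in holy orders 21 years, so the next rule applies.
Among Ferreira and Amari, by date of consecration or institution (earlier first): Ferreira (Jun 19, 2008) before Amari (Sep 24, 2011).
Full order: Pereira, Marchetti, Abara, Delgado, Petrov, Ferreira, Amari.

Pereira, Marchetti, Abara, Delgado, Petrov, Ferreira, Amari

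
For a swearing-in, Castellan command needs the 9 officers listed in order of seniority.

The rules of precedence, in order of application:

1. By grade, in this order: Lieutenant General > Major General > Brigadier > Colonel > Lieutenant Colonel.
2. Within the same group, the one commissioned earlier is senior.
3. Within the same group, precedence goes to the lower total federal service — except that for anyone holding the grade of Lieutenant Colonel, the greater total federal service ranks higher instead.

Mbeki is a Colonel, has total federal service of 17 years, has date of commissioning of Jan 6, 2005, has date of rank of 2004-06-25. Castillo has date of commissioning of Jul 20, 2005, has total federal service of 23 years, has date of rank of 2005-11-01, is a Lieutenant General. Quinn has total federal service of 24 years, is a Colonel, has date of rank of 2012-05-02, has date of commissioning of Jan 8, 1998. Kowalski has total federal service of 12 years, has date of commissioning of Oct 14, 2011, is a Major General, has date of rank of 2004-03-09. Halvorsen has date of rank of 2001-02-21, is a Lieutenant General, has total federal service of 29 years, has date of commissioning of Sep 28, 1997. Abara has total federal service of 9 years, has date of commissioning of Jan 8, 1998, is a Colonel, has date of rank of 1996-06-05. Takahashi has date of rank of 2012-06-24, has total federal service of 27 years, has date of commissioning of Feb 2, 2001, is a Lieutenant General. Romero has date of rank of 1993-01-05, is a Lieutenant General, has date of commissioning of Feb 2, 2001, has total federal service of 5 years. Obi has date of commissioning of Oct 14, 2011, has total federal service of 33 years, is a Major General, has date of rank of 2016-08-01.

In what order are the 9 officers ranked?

By grade: Halvorsen, Romero, Takahashi and Castillo (Lieutenant General); then Kowalski and Obi (Major General); then Abara, Quinn and Mbeki (Colonel).
Among Halvorsen, Romero, Takahashi and Castillo, by date of commissioning (earlier first): Halvorsen (Sep 28, 1997) before Romero and Takahashi (Feb 2, 2001) before Castillo (Jul 20, 2005).
Among Romero and Takahashi, by total federal service (lower first): Romero (5 years) before Takahashi (27 years).
Kowalski and Obi both have date of commissioning Oct 14, 2011, so the next rule applies.
Among Kowalski and Obi, by total federal service (lower first): Kowalski (12 years) before Obi (33 years).
Among Abara, Quinn and Mbeki, by date of commissioning (earlier first): Abara and Quinn (Jan 8, 1998) before Mbeki (Jan 6, 2005).
Among Abara and Quinn, by total federal service (lower first): Abara (9 years) before Quinn (24 years).
Full order: Halvorsen, Romero, Takahashi, Castillo, Kowalski, Obi, Abara, Quinn, Mbeki.

Halvorsen, Romero, Takahashi, Castillo, Kowalski, Obi, Abara, Quinn, Mbeki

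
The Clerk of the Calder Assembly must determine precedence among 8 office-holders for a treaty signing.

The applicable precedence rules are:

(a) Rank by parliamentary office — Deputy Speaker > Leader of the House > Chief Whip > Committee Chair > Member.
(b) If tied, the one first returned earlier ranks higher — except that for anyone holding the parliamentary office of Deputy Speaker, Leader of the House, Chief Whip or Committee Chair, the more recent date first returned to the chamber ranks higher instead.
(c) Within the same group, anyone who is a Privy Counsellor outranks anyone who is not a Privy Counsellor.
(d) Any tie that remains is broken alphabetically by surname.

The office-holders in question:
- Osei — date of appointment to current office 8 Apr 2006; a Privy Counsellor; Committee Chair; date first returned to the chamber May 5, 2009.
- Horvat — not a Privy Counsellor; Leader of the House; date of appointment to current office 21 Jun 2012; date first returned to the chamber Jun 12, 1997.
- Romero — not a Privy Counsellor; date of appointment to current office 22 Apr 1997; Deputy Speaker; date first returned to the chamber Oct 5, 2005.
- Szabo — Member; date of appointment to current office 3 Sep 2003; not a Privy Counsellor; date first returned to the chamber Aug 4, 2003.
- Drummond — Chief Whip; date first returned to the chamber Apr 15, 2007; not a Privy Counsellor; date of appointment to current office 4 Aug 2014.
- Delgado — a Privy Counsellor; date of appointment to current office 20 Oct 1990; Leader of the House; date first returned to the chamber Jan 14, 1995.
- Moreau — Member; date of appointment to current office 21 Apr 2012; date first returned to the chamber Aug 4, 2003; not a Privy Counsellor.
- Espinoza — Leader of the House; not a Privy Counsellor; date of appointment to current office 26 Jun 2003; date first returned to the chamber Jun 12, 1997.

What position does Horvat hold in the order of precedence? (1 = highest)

3

By parliamentary office: Romero (Deputy Speaker); then Espinoza, Horvat and Delgado (Leader of the House); then Drummond (Chief Whip); then Osei (Committee Chair); then Moreau and Szabo (Member).
Among Espinoza, Horvat and Delgado, by date first returned to the chamber (later first) (reversed rule for this group): Espinoza and Horvat (Jun 12, 1997) before Delgado (Jan 14, 1995).
Espinoza and Horvat are each not a Privy Counsellor, so the next rule applies.
Among Espinoza and Horvat, alphabetically by surname: Espinoza before Horvat.
Moreau and Szabo both have date first returned to the chamber Aug 4, 2003, so the next rule applies.
Moreau and Szabo are each not a Privy Counsellor, so the next rule applies.
Among Moreau and Szabo, alphabetically by surname: Moreau before Szabo.
Order: Romero, Espinoza, Horvat, Delgado, Drummond, Osei, Moreau, Szabo. So position 3.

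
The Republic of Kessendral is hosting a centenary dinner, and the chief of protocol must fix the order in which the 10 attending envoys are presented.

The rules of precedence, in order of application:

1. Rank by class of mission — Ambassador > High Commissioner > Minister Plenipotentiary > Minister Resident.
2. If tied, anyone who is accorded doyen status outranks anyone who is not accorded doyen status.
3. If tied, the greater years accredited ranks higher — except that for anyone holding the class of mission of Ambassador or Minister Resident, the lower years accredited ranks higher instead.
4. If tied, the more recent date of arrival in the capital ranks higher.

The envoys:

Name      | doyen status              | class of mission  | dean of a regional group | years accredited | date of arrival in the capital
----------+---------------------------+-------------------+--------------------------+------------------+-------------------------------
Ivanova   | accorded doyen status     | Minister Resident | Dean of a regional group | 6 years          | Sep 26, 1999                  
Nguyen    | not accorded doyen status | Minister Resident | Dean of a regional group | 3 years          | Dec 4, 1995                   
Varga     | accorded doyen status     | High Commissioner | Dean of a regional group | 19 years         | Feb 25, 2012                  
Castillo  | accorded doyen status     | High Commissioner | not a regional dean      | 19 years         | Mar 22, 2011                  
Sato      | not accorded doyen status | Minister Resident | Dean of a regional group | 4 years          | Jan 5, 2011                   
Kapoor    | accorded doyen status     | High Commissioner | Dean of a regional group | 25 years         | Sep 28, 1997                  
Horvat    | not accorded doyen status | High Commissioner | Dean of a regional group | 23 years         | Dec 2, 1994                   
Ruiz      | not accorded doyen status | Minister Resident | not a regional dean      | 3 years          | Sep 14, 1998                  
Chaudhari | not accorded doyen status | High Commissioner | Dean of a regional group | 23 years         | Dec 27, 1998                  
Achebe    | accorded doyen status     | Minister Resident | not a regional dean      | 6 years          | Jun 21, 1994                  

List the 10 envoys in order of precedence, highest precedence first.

Kapoor, Varga, Castillo, Chaudhari, Horvat, Ivanova, Achebe, Ruiz, Nguyen, Sato

By class of mission: Kapoor, Varga, Castillo, Chaudhari and Horvat (High Commissioner); then Ivanova, Achebe, Ruiz, Nguyen and Sato (Minister Resident).
Among Kapoor, Varga, Castillo, Chaudhari and Horvat, accorded doyen status before not accorded doyen status: Kapoor, Varga and Castillo (accorded doyen status) before Chaudhari and Horvat (not accorded doyen status).
Among Kapoor, Varga and Castillo, by years accredited (higher first): Kapoor (25 years) before Varga and Castillo (19 years).
Among Varga and Castillo, by date of arrival in the capital (later first): Varga (Feb 25, 2012) before Castillo (Mar 22, 2011).
Chaudhari and Horvat both have years accredited 23 years, so the next rule applies.
Among Chaudhari and Horvat, by date of arrival in the capital (later first): Chaudhari (Dec 27, 1998) before Horvat (Dec 2, 1994).
Among Ivanova, Achebe, Ruiz, Nguyen and Sato, accorded doyen status before not accorded doyen status: Ivanova and Achebe (accorded doyen status) before Ruiz, Nguyen and Sato (not accorded doyen status).
Ivanova and Achebe both have years accredited 6 years, so the next rule applies.
Among Ivanova and Achebe, by date of arrival in the capital (later first): Ivanova (Sep 26, 1999) before Achebe (Jun 21, 1994).
Among Ruiz, Nguyen and Sato, by years accredited (lower first) (reversed rule for this group): Ruiz and Nguyen (3 years) before Sato (4 years).
Among Ruiz and Nguyen, by date of arrival in the capital (later first): Ruiz (Sep 14, 1998) before Nguyen (Dec 4, 1995).
Full order: Kapoor, Varga, Castillo, Chaudhari, Horvat, Ivanova, Achebe, Ruiz, Nguyen, Sato.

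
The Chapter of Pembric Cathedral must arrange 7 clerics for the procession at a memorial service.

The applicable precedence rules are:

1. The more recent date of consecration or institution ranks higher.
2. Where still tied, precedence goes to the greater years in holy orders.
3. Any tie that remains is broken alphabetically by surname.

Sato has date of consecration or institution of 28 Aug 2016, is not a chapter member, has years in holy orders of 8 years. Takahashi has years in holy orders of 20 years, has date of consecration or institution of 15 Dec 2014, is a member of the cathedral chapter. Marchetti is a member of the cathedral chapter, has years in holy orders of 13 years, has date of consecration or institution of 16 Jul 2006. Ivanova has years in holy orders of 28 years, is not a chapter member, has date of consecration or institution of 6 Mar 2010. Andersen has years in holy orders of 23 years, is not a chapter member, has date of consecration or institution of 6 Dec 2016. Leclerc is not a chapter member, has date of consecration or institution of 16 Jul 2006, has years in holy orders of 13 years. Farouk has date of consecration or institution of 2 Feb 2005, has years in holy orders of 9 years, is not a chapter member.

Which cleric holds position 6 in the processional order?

Marchetti

By date of consecration or institution (later first): Andersen (6 Dec 2016); then Sato (28 Aug 2016); then Takahashi (15 Dec 2014); then Ivanova (6 Mar 2010); then Leclerc and Marchetti (both 16 Jul 2006); then Farouk (2 Feb 2005).
Leclerc and Marchetti both have years in holy orders 13 years, so the next rule applies.
Among Leclerc and Marchetti, alphabetically by surname: Leclerc before Marchetti.
Order: Andersen, Sato, Takahashi, Ivanova, Leclerc, Marchetti, Farouk.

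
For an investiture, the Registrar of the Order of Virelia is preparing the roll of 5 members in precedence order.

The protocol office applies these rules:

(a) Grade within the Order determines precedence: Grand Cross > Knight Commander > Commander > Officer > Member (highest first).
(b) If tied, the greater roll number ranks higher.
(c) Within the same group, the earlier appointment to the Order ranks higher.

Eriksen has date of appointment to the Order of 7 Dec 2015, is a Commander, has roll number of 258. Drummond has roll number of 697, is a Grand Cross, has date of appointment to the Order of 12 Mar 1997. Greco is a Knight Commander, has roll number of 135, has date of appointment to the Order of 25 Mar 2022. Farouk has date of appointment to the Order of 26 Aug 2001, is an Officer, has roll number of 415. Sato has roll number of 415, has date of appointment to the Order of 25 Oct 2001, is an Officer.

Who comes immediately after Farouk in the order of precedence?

Sato

By grade within the Order: Drummond (Grand Cross); then Greco (Knight Commander); then Eriksen (Commander); then Farouk and Sato (Officer).
Farouk and Sato both have roll number 415, so the next rule applies.
Among Farouk and Sato, by date of appointment to the Order (earlier first): Farouk (26 Aug 2001) before Sato (25 Oct 2001).
Order: Drummond, Greco, Eriksen, Farouk, Sato.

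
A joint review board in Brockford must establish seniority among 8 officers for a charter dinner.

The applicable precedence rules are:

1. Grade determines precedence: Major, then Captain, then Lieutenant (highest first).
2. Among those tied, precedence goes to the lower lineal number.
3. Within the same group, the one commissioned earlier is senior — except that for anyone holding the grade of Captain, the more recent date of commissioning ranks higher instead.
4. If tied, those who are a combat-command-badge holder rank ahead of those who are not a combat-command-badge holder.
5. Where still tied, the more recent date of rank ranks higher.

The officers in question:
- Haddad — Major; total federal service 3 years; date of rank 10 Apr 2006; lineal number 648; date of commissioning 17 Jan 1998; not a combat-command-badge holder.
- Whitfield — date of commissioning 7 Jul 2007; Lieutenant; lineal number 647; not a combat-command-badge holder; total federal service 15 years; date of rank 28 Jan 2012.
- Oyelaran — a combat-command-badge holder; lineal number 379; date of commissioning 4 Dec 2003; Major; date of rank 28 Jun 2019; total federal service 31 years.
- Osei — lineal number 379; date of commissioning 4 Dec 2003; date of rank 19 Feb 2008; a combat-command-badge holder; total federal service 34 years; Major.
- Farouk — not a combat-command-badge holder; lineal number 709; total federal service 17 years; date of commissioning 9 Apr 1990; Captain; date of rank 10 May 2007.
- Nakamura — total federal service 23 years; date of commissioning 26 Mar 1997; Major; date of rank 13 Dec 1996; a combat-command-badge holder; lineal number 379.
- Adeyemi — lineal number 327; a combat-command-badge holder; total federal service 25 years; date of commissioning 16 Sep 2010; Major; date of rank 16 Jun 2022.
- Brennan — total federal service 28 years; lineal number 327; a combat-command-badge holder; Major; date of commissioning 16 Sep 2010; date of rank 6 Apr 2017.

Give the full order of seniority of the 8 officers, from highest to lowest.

By grade: Adeyemi, Brennan, Nakamura, Oyelaran, Osei and Haddad (Major); then Farouk (Captain); then Whitfield (Lieutenant).
Among Adeyemi, Brennan, Nakamura, Oyelaran, Osei and Haddad, by lineal number (lower first): Adeyemi and Brennan (327) before Nakamura, Oyelaran and Osei (379) before Haddad (648).
Adeyemi and Brennan both have date of commissioning 16 Sep 2010, so the next rule applies.
Adeyemi and Brennan are each a combat-command-badge holder, so the next rule applies.
Among Adeyemi and Brennan, by date of rank (later first): Adeyemi (16 Jun 2022) before Brennan (6 Apr 2017).
Among Nakamura, Oyelaran and Osei, by date of commissioning (earlier first): Nakamura (26 Mar 1997) before Oyelaran and Osei (4 Dec 2003).
Oyelaran and Osei are each a combat-command-badge holder, so the next rule applies.
Among Oyelaran and Osei, by date of rank (later first): Oyelaran (28 Jun 2019) before Osei (19 Feb 2008).
Full order: Adeyemi, Brennan, Nakamura, Oyelaran, Osei, Haddad, Farouk, Whitfield.

Adeyemi, Brennan, Nakamura, Oyelaran, Osei, Haddad, Farouk, Whitfield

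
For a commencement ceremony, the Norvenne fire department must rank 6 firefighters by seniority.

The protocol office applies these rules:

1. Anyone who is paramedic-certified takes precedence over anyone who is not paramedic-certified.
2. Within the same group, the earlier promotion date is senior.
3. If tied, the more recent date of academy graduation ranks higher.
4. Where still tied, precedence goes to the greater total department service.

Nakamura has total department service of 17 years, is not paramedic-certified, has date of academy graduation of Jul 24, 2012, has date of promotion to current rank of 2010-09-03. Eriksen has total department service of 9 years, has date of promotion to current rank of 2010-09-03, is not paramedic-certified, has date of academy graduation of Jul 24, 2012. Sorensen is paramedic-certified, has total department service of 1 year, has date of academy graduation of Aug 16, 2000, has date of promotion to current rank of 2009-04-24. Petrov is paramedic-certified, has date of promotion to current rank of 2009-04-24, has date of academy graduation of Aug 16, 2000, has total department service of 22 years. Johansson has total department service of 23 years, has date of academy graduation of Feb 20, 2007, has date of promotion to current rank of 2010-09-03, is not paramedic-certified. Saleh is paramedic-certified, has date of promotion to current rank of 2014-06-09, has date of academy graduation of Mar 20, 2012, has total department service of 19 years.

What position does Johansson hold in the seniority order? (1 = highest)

By the first rule: Petrov, Sorensen and Saleh (each paramedic-certified); then Nakamura, Eriksen and Johansson (each not paramedic-certified).
Among Petrov, Sorensen and Saleh, by date of promotion to current rank (earlier first): Petrov and Sorensen (2009-04-24) before Saleh (2014-06-09).
Petrov and Sorensen both have date of academy graduation Aug 16, 2000, so the next rule applies.
Among Petrov and Sorensen, by total department service (higher first): Petrov (22 years) before Sorensen (1 year).
Nakamura, Eriksen and Johansson all have date of promotion to current rank 2010-09-03, so the next rule applies.
Among Nakamura, Eriksen and Johansson, by date of academy graduation (later first): Nakamura and Eriksen (Jul 24, 2012) before Johansson (Feb 20, 2007).
Among Nakamura and Eriksen, by total department service (higher first): Nakamura (17 years) before Eriksen (9 years).
Order: Petrov, Sorensen, Saleh, Nakamura, Eriksen, Johansson. So position 6.

6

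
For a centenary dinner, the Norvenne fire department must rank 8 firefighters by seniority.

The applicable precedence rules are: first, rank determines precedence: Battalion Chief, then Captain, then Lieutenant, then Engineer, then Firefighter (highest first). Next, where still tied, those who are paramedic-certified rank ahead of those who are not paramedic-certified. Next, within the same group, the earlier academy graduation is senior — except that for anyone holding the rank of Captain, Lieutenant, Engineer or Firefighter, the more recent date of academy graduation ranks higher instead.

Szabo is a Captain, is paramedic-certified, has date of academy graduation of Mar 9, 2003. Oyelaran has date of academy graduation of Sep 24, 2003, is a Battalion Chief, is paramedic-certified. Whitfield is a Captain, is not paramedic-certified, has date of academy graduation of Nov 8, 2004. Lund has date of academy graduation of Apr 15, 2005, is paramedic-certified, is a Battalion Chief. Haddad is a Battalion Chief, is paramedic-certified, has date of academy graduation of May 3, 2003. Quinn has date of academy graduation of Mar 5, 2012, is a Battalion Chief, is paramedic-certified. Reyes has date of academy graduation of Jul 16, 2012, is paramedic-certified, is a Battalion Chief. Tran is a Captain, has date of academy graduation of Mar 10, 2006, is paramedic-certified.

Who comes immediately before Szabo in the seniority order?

Tran

By rank: Haddad, Oyelaran, Lund, Quinn and Reyes (Battalion Chief); then Tran, Szabo and Whitfield (Captain).
Haddad, Oyelaran, Lund, Quinn and Reyes are each paramedic-certified, so the next rule applies.
Among Haddad, Oyelaran, Lund, Quinn and Reyes, by date of academy graduation (earlier first): Haddad (May 3, 2003) before Oyelaran (Sep 24, 2003) before Lund (Apr 15, 2005) before Quinn (Mar 5, 2012) before Reyes (Jul 16, 2012).
Among Tran, Szabo and Whitfield, paramedic-certified before not paramedic-certified: Tran and Szabo (paramedic-certified) before Whitfield (not paramedic-certified).
Among Tran and Szabo, by date of academy graduation (later first) (reversed rule for this group): Tran (Mar 10, 2006) before Szabo (Mar 9, 2003).
Order: Haddad, Oyelaran, Lund, Quinn, Reyes, Tran, Szabo, Whitfield.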